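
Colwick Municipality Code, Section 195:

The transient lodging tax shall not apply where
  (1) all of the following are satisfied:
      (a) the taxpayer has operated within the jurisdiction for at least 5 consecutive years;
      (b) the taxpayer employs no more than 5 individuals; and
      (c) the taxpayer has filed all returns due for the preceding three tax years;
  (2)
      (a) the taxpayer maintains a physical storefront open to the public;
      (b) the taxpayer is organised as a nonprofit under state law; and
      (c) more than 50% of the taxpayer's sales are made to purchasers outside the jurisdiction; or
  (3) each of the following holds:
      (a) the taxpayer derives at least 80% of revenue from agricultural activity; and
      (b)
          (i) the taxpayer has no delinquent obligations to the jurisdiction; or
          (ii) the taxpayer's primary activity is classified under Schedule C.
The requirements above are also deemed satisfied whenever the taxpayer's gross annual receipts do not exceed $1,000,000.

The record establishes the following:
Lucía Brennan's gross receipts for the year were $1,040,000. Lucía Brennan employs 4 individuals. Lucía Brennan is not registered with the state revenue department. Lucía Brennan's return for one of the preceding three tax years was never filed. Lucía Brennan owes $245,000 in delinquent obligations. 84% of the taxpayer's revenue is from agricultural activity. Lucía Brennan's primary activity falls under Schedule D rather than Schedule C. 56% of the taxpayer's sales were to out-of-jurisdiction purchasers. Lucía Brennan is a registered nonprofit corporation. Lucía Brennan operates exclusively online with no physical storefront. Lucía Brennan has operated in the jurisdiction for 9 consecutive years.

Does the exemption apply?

(a) ≥ 5 yrs in jurisdiction — satisfied.
(b) ≤ 5 employees — met.
(c) returns current — not met.
(1): T AND T AND F → false.
(a) has storefront — not satisfied.
(b) nonprofit — satisfied.
(c) >50% out-of-jur. sales — holds.
(2): F AND T AND T → false.
(a) ≥80% agricultural — met.
(i) no delinquency — not satisfied.
(ii) Schedule C activity — not satisfied.
So (b) is not satisfied (F OR F).
(3): T AND F → false.
So Overall is not satisfied (F OR F OR F).
Exception (receipts ≤ $1,000,000) — not satisfied.
Result: main false OR exception false → false.

No — not exempt.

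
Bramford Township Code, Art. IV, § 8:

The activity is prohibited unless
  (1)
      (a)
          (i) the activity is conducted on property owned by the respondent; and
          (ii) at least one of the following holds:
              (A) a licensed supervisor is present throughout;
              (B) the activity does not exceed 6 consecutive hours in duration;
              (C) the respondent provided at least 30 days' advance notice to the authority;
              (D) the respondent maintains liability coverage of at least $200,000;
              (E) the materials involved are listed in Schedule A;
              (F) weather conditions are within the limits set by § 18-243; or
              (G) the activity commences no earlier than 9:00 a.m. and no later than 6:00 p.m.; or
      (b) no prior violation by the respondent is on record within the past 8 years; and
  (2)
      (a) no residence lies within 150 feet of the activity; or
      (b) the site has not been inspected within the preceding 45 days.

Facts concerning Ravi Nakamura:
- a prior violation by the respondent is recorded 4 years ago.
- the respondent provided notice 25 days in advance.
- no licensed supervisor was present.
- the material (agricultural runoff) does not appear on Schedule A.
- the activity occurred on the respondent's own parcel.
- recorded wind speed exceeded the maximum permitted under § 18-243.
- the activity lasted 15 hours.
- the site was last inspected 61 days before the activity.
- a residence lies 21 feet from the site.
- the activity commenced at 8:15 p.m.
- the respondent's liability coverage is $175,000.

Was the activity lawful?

(i) own property — satisfied.
(A) supervisor present — fails.
(B) ≤ 6 hrs duration — not met.
(C) ≥30 days' notice — not satisfied.
(D) coverage ≥ $200,000 — not met.
(E) Schedule A material — not satisfied.
(F) weather ok — not satisfied.
(G) start within hours — fails.
(ii): F OR F OR F OR F OR F OR F OR F → false.
So (a) is not satisfied (T AND F).
(b) no prior violation — not met.
(1) = F OR F = false.
(a) no residence in 150 ft — not met.
(b) not (site inspected) — met.
(2) = F OR T = true.
So Overall is not satisfied (F AND T).

No — unlawful.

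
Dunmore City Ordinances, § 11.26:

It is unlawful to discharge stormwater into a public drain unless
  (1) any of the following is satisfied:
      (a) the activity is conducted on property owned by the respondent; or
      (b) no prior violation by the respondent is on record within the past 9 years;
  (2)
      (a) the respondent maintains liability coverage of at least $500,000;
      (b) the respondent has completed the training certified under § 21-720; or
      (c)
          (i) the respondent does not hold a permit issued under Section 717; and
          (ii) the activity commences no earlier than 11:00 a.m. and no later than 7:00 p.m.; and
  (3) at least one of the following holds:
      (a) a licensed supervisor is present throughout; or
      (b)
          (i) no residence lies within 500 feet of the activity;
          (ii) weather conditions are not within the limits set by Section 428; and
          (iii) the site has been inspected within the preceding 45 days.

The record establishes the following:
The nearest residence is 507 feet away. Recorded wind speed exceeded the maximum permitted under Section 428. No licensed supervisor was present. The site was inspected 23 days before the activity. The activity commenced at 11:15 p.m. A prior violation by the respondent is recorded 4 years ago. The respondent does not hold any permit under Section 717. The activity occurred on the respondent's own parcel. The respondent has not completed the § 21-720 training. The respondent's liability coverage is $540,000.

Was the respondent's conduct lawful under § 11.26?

Yes — lawful.

(a) own property — holds.
(b) no prior violation — not met.
(1) = T OR F = true.
(a) coverage ≥ $500,000 — met.
(b) training certified — fails.
(i) not (holds permit) — satisfied.
(ii) start within hours — not satisfied.
(c): T AND F → false.
So (2) is satisfied (T OR F OR F).
(a) supervisor present — not satisfied.
(i) no residence in 500 ft — holds.
(ii) not (weather ok) — holds.
(iii) site inspected — holds.
(b) = T AND T AND T = true.
So (3) is satisfied (F OR T).
Overall = T AND T AND T = true.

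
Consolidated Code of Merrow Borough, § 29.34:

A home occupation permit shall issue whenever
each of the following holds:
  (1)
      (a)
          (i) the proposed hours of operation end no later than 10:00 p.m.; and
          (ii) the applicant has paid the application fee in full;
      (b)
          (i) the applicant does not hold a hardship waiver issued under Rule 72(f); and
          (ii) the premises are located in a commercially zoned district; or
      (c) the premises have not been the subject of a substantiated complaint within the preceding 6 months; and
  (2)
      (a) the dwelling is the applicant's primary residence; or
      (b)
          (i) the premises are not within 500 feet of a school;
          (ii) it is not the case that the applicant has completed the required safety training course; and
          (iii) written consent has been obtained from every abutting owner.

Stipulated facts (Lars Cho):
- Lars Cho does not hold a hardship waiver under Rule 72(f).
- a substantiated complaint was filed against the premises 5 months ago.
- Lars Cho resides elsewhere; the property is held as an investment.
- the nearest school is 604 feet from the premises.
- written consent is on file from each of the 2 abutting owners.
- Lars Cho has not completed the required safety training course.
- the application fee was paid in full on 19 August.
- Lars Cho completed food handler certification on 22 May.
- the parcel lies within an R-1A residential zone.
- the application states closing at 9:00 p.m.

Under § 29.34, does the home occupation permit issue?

(i) closes by 10 p.m. — holds.
(ii) fee paid — met.
So (a) is satisfied (T AND T).
(i) not (hardship waiver) — satisfied.
(ii) commercially zoned — not met.
(b) = T AND F = false.
(c) no complaint in 6 mo. — fails.
(1) = T OR F OR F = true.
(a) primary residence — fails.
(i) ≥500 ft from school — satisfied.
(ii) not (safety training) — met.
(iii) all abutters consent — met.
(b) = T AND T AND T = true.
So (2) is satisfied (F OR T).
So Overall is satisfied (T AND T).

Yes — granted.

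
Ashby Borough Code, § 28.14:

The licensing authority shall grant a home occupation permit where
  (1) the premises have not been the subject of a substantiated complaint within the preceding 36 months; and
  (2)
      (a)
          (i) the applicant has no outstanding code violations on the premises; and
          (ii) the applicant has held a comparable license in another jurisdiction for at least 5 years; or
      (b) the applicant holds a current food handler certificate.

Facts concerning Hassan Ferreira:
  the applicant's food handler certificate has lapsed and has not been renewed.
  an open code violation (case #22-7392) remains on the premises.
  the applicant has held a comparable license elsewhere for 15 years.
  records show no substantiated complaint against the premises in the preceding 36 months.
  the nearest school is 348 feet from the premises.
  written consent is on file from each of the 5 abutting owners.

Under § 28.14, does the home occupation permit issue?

(1) no complaint in 36 mo. — met.
(i) no code violations — not met.
(ii) prior license ≥ 5 yr — holds.
(a): F AND T → false.
(b) food handler cert. — fails.
(2): F OR F → false.
Overall: T AND F → false.

No — denied.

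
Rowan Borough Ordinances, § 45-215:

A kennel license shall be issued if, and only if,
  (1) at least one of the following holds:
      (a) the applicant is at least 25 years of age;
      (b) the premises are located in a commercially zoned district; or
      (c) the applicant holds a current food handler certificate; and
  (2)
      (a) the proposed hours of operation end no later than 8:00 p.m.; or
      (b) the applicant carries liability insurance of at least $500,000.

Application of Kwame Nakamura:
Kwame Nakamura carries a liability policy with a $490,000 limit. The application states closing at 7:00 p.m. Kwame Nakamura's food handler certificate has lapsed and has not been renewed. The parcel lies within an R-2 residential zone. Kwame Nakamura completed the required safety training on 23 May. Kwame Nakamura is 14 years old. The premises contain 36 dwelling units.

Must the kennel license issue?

No — denied.

(a) age ≥ 25 — fails.
(b) commercially zoned — fails.
(c) food handler cert. — fails.
(1) = F OR F OR F = false.
(a) closes by 8 p.m. — met.
(b) insurance ≥ $500,000 — not met.
So (2) is satisfied (T OR F).
Overall: F AND T → false.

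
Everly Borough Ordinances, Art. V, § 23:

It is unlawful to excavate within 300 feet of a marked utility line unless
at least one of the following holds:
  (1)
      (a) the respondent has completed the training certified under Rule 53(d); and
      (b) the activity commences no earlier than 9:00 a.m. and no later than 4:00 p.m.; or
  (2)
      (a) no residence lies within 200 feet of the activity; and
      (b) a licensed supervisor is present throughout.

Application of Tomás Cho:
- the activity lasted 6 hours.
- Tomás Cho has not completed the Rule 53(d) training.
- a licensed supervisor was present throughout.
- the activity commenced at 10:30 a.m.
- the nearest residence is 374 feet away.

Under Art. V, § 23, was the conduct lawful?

Yes — lawful.

(a) training certified — not met.
(b) start within hours — holds.
(1): F AND T → false.
(a) no residence in 200 ft — holds.
(b) supervisor present — satisfied.
(2): T AND T → true.
Overall: F OR T → true.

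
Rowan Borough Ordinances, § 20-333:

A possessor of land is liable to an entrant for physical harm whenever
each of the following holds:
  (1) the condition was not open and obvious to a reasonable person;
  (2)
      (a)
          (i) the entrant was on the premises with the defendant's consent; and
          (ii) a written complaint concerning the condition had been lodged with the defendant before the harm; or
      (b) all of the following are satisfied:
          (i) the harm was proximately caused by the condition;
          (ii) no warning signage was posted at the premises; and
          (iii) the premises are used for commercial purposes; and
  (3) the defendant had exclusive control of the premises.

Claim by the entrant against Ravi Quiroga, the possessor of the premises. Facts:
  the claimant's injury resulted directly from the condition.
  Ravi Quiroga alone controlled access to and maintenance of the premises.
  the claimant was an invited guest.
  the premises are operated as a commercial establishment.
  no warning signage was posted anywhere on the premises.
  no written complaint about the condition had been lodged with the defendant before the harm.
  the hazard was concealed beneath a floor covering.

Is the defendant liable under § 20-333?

(1) not open/obvious — holds.
(i) consent to enter — met.
(ii) complaint lodged — fails.
(a) = T AND F = false.
(i) proximate cause — holds.
(ii) no signage posted — holds.
(iii) commercial use — holds.
(b): T AND T AND T → true.
(2): F OR T → true.
(3) exclusive control — satisfied.
So Overall is satisfied (T AND T AND T).

Yes — liable.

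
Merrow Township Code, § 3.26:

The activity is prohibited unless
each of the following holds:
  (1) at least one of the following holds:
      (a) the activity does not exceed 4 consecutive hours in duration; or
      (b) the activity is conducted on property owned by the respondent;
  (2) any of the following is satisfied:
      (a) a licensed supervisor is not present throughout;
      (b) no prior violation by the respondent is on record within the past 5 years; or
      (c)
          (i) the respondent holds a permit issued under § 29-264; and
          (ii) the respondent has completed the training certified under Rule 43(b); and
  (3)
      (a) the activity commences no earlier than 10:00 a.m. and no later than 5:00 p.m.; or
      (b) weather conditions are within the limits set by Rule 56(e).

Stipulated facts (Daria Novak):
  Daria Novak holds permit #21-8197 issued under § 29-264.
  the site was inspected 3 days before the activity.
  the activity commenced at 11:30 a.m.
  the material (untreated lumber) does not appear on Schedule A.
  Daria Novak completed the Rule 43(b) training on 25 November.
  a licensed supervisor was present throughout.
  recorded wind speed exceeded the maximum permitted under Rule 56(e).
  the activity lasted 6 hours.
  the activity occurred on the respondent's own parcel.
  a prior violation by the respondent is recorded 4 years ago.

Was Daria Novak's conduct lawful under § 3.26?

(a) ≤ 4 hrs duration — not satisfied.
(b) own property — satisfied.
So (1) is satisfied (F OR T).
(a) not (supervisor present) — not satisfied.
(b) no prior violation — not met.
(i) holds permit — holds.
(ii) training certified — satisfied.
So (c) is satisfied (T AND T).
(2) = F OR F OR T = true.
(a) start within hours — met.
(b) weather ok — not met.
So (3) is satisfied (T OR F).
Overall = T AND T AND T = true.

Yes — lawful.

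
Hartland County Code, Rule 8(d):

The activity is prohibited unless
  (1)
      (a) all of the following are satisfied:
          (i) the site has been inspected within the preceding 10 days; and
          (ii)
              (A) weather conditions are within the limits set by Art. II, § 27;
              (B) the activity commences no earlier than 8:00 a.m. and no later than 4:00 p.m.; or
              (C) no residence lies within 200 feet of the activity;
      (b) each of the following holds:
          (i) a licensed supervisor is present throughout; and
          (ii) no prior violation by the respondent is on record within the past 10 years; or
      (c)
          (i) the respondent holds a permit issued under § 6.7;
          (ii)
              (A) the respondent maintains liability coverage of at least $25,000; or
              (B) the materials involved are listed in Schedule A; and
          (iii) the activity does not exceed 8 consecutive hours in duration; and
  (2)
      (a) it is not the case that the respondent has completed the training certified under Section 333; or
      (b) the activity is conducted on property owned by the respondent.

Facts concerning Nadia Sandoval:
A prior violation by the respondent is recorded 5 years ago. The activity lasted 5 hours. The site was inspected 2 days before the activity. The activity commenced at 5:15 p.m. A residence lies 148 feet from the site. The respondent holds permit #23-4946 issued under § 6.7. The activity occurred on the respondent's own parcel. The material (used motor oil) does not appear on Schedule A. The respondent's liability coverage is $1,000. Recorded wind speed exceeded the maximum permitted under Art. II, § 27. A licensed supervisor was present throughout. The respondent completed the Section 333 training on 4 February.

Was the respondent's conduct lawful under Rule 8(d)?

(i) site inspected — holds.
(A) weather ok — fails.
(B) start within hours — fails.
(C) no residence in 200 ft — fails.
(ii): F OR F OR F → false.
(a) = T AND F = false.
(i) supervisor present — satisfied.
(ii) no prior violation — not satisfied.
So (b) is not satisfied (T AND F).
(i) holds permit — met.
(A) coverage ≥ $25,000 — not satisfied.
(B) Schedule A material — fails.
(ii): F OR F → false.
(iii) ≤ 8 hrs duration — satisfied.
(c) = T AND F AND T = false.
So (1) is not satisfied (F OR F OR F).
(a) not (training certified) — not met.
(b) own property — met.
So (2) is satisfied (F OR T).
Overall: F AND T → false.

No — unlawful.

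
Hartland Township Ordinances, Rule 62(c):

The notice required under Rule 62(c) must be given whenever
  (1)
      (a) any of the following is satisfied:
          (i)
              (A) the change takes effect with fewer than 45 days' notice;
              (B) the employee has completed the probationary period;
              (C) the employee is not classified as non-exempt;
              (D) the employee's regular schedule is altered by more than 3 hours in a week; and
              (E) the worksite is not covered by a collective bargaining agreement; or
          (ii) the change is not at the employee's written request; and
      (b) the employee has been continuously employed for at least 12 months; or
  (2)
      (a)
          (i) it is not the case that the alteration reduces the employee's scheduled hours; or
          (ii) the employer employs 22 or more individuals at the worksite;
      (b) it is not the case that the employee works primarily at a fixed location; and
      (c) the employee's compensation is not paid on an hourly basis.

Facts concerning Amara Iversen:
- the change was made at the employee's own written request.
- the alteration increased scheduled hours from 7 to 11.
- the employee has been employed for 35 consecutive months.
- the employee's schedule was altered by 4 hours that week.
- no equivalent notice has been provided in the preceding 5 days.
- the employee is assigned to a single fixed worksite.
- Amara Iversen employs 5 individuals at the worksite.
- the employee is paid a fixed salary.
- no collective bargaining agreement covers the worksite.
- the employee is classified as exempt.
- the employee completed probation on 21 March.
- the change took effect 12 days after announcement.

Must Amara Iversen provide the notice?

Yes — required.

(A) < 45 days' notice — met.
(B) past probation — holds.
(C) not (non-exempt) — holds.
(D) schedule shift > 3h — satisfied.
(E) no CBA — satisfied.
So (i) is satisfied (T AND T AND T AND T AND T).
(ii) not employee-requested — not met.
(a): T OR F → true.
(b) tenure ≥ 12 mo. — holds.
(1): T AND T → true.
(i) not (hours reduced) — satisfied.
(ii) ≥ 22 at site — not met.
(a) = T OR F = true.
(b) not (fixed location) — not satisfied.
(c) not (hourly-paid) — holds.
(2): T AND F AND T → false.
Overall = T OR F = true.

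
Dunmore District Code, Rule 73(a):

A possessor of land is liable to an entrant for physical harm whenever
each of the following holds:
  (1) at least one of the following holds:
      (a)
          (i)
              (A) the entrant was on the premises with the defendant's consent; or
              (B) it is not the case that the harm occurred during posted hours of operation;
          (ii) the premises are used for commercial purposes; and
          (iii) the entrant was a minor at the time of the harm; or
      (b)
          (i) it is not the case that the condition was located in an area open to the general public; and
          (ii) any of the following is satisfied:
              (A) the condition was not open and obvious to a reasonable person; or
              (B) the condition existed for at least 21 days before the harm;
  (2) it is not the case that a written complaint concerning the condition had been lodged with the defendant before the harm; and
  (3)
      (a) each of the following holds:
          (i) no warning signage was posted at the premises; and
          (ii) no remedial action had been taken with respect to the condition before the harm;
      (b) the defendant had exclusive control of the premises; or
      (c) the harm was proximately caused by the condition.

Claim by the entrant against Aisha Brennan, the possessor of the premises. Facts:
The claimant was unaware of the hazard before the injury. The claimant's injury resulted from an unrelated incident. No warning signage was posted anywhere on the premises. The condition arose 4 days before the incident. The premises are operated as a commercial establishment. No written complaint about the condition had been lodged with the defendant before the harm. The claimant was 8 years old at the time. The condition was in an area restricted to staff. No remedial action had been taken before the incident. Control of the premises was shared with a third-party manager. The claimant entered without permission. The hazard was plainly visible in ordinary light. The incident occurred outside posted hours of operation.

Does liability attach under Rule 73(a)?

(A) consent to enter — fails.
(B) not (during posted hours) — holds.
(i): F OR T → true.
(ii) commercial use — met.
(iii) entrant a minor — met.
(a) = T AND T AND T = true.
(i) not (public area) — holds.
(A) not open/obvious — not met.
(B) condition ≥21 days old — not met.
So (ii) is not satisfied (F OR F).
(b): T AND F → false.
So (1) is satisfied (T OR F).
(2) not (complaint lodged) — satisfied.
(i) no signage posted — met.
(ii) no remedial action — holds.
(a) = T AND T = true.
(b) exclusive control — fails.
(c) proximate cause — not satisfied.
(3): T OR F OR F → true.
Overall: T AND T AND T → true.

Yes — liable.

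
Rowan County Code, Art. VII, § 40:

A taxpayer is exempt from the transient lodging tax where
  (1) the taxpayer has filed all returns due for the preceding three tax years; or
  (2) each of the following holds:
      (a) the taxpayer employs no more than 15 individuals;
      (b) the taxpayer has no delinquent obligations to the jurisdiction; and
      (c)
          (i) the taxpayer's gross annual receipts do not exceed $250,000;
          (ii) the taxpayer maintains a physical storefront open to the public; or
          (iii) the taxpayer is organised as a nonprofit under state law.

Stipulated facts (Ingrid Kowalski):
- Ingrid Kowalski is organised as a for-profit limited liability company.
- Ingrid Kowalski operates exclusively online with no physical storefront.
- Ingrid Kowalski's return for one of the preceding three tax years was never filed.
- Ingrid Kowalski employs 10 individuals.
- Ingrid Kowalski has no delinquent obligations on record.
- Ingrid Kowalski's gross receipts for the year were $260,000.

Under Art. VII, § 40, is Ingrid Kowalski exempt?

(1) returns current — fails.
(a) ≤ 15 employees — met.
(b) no delinquency — met.
(i) receipts ≤ $250,000 — fails.
(ii) has storefront — not met.
(iii) nonprofit — fails.
(c) = F OR F OR F = false.
(2) = T AND T AND F = false.
Overall = F OR F = false.

No — not exempt.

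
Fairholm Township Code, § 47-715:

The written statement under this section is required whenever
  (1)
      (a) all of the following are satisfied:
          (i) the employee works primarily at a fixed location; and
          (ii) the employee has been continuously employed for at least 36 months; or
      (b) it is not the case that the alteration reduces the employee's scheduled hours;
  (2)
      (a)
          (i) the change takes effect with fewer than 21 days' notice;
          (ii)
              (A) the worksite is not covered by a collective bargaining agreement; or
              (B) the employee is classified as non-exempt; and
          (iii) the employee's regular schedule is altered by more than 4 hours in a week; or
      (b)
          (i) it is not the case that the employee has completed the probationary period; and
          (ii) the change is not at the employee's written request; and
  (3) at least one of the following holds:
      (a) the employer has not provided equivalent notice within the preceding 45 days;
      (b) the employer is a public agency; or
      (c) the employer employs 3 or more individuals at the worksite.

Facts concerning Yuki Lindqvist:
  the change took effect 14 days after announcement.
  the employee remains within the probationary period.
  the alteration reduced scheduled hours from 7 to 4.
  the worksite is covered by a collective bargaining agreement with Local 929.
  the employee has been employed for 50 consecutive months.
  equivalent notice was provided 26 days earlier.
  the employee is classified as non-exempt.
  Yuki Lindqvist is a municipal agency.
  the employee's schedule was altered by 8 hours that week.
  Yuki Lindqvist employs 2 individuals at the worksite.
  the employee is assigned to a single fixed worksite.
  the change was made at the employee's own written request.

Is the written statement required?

(i) fixed location — satisfied.
(ii) tenure ≥ 36 mo. — satisfied.
So (a) is satisfied (T AND T).
(b) not (hours reduced) — not satisfied.
So (1) is satisfied (T OR F).
(i) < 21 days' notice — holds.
(A) no CBA — not satisfied.
(B) non-exempt — holds.
(ii) = F OR T = true.
(iii) schedule shift > 4h — satisfied.
So (a) is satisfied (T AND T AND T).
(i) not (past probation) — holds.
(ii) not employee-requested — fails.
So (b) is not satisfied (T AND F).
So (2) is satisfied (T OR F).
(a) no recent notice — not satisfied.
(b) public agency — satisfied.
(c) ≥ 3 at site — not met.
(3): F OR T OR F → true.
Overall = T AND T AND T = true.

Yes — required.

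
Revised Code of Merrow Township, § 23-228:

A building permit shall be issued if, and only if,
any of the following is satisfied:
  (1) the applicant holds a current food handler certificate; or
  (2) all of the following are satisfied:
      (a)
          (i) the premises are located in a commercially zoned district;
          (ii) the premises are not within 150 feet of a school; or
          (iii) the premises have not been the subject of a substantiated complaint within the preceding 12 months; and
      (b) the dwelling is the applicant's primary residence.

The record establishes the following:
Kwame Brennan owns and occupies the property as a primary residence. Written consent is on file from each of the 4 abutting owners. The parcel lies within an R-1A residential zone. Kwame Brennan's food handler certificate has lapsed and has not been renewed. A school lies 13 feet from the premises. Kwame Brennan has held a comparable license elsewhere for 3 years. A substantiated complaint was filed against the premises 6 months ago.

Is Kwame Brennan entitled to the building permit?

No — denied.

(1) food handler cert. — not satisfied.
(i) commercially zoned — not satisfied.
(ii) ≥150 ft from school — not met.
(iii) no complaint in 12 mo. — fails.
(a) = F OR F OR F = false.
(b) primary residence — holds.
(2): F AND T → false.
So Overall is not satisfied (F OR F).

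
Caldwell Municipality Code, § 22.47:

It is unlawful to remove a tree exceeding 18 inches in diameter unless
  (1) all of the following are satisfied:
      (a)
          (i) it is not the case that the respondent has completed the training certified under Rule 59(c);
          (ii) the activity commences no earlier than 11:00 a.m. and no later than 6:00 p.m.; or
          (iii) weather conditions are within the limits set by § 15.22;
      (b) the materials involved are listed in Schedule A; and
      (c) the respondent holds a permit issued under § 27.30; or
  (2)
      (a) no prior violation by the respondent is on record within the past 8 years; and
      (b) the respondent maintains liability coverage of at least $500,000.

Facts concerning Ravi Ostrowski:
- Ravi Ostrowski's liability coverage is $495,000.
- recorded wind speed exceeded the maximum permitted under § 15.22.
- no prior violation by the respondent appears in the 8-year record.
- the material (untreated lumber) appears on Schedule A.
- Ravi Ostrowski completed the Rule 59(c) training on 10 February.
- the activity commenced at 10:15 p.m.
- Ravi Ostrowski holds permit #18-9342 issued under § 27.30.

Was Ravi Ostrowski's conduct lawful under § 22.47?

No — unlawful.

(i) not (training certified) — not met.
(ii) start within hours — not met.
(iii) weather ok — fails.
(a): F OR F OR F → false.
(b) Schedule A material — satisfied.
(c) holds permit — satisfied.
(1): F AND T AND T → false.
(a) no prior violation — met.
(b) coverage ≥ $500,000 — not satisfied.
(2) = T AND F = false.
Overall: F OR F → false.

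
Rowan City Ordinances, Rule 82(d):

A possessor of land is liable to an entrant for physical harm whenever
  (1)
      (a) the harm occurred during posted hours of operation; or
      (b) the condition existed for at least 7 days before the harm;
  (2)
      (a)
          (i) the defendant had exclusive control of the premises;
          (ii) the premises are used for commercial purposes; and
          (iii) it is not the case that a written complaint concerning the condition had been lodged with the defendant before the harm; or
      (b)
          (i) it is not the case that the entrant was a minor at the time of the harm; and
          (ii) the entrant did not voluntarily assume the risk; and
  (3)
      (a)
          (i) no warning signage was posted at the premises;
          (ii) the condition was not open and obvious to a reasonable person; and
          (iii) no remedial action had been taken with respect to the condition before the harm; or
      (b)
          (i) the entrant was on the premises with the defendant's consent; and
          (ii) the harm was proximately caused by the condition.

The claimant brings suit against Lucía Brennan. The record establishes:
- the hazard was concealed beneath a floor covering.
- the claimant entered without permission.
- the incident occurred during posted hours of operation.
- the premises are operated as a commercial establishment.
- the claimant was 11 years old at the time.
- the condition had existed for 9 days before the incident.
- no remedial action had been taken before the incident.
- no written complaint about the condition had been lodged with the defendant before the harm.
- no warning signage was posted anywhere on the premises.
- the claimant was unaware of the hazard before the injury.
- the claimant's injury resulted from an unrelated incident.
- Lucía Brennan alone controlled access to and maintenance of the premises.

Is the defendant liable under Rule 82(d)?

(a) during posted hours — satisfied.
(b) condition ≥7 days old — holds.
So (1) is satisfied (T OR T).
(i) exclusive control — holds.
(ii) commercial use — holds.
(iii) not (complaint lodged) — satisfied.
(a) = T AND T AND T = true.
(i) not (entrant a minor) — not satisfied.
(ii) no assumed risk — met.
So (b) is not satisfied (F AND T).
(2): T OR F → true.
(i) no signage posted — holds.
(ii) not open/obvious — met.
(iii) no remedial action — holds.
So (a) is satisfied (T AND T AND T).
(i) consent to enter — not met.
(ii) proximate cause — fails.
So (b) is not satisfied (F AND F).
(3) = T OR F = true.
Overall = T AND T AND T = true.

Yes — liable.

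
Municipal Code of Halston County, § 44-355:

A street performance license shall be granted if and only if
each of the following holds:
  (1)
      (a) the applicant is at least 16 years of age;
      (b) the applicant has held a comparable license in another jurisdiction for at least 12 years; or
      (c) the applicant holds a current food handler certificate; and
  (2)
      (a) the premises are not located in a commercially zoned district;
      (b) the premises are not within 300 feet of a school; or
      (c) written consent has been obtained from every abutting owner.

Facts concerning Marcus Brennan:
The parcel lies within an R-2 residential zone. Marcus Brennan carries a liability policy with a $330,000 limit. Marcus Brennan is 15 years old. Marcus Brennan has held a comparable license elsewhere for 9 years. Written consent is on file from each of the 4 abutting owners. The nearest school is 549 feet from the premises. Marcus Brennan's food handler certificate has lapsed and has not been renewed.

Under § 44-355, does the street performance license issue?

(a) age ≥ 16 — not satisfied.
(b) prior license ≥ 12 yr — not satisfied.
(c) food handler cert. — fails.
(1) = F OR F OR F = false.
(a) not (commercially zoned) — holds.
(b) ≥300 ft from school — holds.
(c) all abutters consent — holds.
So (2) is satisfied (T OR T OR T).
Overall: F AND T → false.

No — denied.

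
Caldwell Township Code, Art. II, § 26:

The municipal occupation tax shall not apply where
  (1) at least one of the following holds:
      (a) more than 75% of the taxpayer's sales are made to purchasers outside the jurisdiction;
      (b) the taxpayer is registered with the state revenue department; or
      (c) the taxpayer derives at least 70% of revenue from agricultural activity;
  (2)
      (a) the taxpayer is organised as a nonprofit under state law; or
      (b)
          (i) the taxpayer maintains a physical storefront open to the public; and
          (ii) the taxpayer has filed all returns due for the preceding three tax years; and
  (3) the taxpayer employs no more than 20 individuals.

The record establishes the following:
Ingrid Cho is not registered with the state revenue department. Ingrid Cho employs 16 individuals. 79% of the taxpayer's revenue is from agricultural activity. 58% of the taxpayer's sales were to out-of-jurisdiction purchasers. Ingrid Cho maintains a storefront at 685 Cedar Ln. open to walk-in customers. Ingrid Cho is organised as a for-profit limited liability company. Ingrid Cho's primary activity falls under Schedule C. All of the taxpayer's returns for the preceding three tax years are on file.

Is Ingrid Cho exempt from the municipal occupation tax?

Yes — exempt.

(a) >75% out-of-jur. sales — not satisfied.
(b) state-registered — not met.
(c) ≥70% agricultural — met.
(1): F OR F OR T → true.
(a) nonprofit — not satisfied.
(i) has storefront — met.
(ii) returns current — satisfied.
(b): T AND T → true.
(2): F OR T → true.
(3) ≤ 20 employees — satisfied.
Overall = T AND T AND T = true.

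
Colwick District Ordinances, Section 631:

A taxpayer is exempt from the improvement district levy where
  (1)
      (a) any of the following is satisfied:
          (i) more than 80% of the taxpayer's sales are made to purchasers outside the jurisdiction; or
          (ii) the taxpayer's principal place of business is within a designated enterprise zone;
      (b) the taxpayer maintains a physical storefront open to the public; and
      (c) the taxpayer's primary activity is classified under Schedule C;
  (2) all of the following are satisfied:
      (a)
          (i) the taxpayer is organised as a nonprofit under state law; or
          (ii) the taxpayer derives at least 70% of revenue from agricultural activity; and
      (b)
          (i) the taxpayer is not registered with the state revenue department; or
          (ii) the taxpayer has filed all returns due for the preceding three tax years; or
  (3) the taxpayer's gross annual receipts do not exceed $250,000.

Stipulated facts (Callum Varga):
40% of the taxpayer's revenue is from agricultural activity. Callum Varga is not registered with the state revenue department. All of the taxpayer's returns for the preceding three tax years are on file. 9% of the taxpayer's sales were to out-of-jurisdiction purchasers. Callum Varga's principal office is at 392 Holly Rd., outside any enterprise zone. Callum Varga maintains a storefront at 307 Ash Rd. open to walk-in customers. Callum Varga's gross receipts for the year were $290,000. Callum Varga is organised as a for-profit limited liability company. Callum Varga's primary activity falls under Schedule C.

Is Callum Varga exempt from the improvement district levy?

No — not exempt.

(i) >80% out-of-jur. sales — not satisfied.
(ii) in enterprise zone — not satisfied.
So (a) is not satisfied (F OR F).
(b) has storefront — holds.
(c) Schedule C activity — holds.
(1): F AND T AND T → false.
(i) nonprofit — not satisfied.
(ii) ≥70% agricultural — fails.
(a): F OR F → false.
(i) not (state-registered) — satisfied.
(ii) returns current — met.
(b) = T OR T = true.
(2) = F AND T = false.
(3) receipts ≤ $250,000 — fails.
So Overall is not satisfied (F OR F OR F).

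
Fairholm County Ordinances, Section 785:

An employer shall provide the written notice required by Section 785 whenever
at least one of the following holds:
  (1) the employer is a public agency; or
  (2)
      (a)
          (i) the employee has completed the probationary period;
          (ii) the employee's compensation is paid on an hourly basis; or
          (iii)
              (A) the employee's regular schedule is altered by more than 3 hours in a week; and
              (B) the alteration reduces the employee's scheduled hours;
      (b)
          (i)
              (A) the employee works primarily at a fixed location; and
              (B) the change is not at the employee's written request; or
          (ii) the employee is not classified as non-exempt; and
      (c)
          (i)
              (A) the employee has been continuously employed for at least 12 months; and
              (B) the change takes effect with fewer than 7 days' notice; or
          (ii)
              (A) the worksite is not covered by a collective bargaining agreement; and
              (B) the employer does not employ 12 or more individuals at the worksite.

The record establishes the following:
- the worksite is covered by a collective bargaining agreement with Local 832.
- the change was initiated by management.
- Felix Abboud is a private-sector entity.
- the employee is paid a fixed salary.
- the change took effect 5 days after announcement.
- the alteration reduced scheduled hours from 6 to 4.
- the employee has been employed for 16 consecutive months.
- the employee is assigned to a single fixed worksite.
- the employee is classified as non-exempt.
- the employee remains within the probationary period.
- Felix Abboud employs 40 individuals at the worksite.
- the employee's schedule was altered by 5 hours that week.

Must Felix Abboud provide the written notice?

(1) public agency — not satisfied.
(i) past probation — fails.
(ii) hourly-paid — not satisfied.
(A) schedule shift > 3h — met.
(B) hours reduced — holds.
(iii) = T AND T = true.
(a): F OR F OR T → true.
(A) fixed location — met.
(B) not employee-requested — holds.
(i) = T AND T = true.
(ii) not (non-exempt) — fails.
So (b) is satisfied (T OR F).
(A) tenure ≥ 12 mo. — satisfied.
(B) < 7 days' notice — satisfied.
So (i) is satisfied (T AND T).
(A) no CBA — not met.
(B) not (≥ 12 at site) — fails.
(ii): F AND F → false.
(c): T OR F → true.
So (2) is satisfied (T AND T AND T).
So Overall is satisfied (F OR T).

Yes — required.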